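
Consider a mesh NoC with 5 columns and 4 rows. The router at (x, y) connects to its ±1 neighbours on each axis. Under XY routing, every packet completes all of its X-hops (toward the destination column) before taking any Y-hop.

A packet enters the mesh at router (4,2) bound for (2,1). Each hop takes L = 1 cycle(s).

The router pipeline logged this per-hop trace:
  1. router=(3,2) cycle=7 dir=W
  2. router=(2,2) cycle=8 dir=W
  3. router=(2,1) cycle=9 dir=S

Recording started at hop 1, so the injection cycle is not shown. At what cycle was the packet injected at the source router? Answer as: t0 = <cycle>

t0 = 6

The first recorded entry is hop 1 at cycle 7.
Therefore t0 = 7 − L = 6.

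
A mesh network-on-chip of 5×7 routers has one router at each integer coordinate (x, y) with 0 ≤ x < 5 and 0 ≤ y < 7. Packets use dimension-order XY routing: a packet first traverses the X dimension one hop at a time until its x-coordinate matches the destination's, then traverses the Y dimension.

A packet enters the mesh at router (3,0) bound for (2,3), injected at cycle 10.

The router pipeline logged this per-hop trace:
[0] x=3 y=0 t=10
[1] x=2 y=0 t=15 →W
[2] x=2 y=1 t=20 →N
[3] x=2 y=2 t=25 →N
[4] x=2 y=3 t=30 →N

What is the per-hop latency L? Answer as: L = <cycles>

Between hops 0 and 1 the cycle counter advances 15 − 10 = 5.
Each hop adds L, hence L = 5.

L = 5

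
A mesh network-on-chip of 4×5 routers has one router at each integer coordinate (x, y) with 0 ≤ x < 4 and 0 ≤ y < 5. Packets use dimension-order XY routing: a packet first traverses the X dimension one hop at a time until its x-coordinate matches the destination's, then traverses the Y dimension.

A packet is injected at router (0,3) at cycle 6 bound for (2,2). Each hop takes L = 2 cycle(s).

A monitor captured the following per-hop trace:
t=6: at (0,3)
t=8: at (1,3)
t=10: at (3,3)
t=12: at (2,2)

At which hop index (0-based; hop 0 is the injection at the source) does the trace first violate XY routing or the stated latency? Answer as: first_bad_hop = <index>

  1: Δx=+1 Δy=+0 Δt=2 [ok]
  2: Δx=+2 Δy=+0 Δt=2 [BAD: non-unit step]

first_bad_hop = 2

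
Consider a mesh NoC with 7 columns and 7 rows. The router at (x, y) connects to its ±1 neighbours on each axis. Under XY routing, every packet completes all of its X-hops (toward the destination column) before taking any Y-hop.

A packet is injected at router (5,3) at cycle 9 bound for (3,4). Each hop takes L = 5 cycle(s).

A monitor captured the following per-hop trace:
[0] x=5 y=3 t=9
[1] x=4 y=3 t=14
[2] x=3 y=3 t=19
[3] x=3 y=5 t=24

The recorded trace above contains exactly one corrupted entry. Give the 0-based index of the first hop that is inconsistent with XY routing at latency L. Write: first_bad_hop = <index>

[1] (-1,+0) / 5c ⇒ ok
[2] (-1,+0) / 5c ⇒ ok
[3] (+0,+2) / 5c ⇒ BAD: non-unit step

first_bad_hop = 3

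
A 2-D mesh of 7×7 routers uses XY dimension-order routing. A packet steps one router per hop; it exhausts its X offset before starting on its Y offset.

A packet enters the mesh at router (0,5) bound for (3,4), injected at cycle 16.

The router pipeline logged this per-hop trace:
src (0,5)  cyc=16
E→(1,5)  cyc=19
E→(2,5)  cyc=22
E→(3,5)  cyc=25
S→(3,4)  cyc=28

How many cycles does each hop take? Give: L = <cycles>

From hop 0 (16) to hop 1 (19): +3 cycles.
One hop costs L cycles, so L = 3.

L = 3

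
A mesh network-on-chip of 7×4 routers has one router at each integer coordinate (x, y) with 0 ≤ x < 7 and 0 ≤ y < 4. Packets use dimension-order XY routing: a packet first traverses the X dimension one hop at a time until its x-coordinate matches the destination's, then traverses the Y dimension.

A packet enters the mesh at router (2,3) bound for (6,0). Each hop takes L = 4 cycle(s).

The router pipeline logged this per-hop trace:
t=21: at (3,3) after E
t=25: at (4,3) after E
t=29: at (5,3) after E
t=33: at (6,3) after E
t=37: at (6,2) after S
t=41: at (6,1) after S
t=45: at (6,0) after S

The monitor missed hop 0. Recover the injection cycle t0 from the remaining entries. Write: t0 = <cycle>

Hop 1 reached at cycle 21; hop k is at t0 + k·L.
So t0 = 21 − 1·4 = 17.

t0 = 17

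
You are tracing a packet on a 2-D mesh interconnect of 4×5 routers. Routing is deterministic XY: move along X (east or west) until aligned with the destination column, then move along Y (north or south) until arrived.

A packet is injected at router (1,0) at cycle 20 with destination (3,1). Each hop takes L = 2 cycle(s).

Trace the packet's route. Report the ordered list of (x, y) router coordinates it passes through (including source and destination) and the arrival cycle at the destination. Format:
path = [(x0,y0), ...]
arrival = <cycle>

path = [(1,0), (2,0), (3,0), (3,1)]
arrival = 26

t=20: at (1,0)
t=22: at (2,0) after E
t=24: at (3,0) after E
t=26: at (3,1) after N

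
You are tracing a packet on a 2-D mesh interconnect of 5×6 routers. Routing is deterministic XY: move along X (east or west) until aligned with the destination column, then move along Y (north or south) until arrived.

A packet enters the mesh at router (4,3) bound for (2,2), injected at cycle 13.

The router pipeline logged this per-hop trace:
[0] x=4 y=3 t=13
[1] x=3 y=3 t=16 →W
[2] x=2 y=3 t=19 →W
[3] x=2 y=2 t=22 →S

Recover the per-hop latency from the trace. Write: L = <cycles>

L = 3

From hop 0 (13) to hop 1 (16): +3 cycles.
Each hop adds L, hence L = 3.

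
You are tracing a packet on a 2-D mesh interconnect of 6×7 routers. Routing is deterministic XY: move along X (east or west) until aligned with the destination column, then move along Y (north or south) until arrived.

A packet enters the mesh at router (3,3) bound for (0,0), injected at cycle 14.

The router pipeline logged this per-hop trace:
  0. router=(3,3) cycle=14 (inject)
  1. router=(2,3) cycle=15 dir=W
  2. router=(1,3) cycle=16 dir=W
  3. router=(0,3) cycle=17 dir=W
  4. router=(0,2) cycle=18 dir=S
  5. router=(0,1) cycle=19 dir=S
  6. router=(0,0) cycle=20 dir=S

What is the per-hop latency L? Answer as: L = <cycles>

L = 1

cyc[1] − cyc[0] = 15 − 14 = 1.
That increment is L by definition: L = 1.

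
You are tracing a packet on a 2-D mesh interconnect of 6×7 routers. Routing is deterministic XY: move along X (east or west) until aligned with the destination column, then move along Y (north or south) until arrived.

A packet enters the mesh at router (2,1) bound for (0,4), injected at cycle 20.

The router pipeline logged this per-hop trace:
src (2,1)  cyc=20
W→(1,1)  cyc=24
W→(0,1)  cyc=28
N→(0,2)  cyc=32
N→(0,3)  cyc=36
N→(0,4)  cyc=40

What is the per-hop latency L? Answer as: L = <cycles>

L = 4

Between hops 0 and 1 the cycle counter advances 24 − 20 = 4.
One hop costs L cycles, so L = 4.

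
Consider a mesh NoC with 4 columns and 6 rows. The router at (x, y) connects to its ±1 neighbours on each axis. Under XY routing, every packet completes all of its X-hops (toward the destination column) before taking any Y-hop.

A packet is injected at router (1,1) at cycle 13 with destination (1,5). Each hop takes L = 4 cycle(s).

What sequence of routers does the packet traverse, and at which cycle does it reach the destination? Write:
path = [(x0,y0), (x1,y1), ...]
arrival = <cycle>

[0] x=1 y=1 t=13
[1] x=1 y=2 t=17 →N
[2] x=1 y=3 t=21 →N
[3] x=1 y=4 t=25 →N
[4] x=1 y=5 t=29 →N

path = [(1,1), (1,2), (1,3), (1,4), (1,5)]
arrival = 29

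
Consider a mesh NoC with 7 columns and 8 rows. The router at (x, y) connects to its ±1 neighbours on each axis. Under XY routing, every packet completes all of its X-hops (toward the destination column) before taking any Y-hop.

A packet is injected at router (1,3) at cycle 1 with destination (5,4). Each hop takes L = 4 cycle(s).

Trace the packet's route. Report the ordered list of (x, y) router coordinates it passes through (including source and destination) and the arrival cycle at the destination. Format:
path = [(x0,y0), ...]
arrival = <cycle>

hop 0: (1,3) @ cyc 1
hop 1: (2,3) @ cyc 5  [E]
hop 2: (3,3) @ cyc 9  [E]
hop 3: (4,3) @ cyc 13  [E]
hop 4: (5,3) @ cyc 17  [E]
hop 5: (5,4) @ cyc 21  [N]

path = [(1,3), (2,3), (3,3), (4,3), (5,3), (5,4)]
arrival = 21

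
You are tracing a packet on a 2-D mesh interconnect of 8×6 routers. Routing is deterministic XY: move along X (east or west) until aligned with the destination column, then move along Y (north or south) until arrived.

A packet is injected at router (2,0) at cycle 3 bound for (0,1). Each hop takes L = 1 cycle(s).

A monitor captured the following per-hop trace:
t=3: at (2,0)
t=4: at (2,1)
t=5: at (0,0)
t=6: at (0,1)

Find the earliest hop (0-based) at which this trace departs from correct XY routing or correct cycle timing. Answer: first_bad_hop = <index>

first_bad_hop = 1

[1] (+0,+1) / 1c ⇒ BAD: Y-move but x=2≠0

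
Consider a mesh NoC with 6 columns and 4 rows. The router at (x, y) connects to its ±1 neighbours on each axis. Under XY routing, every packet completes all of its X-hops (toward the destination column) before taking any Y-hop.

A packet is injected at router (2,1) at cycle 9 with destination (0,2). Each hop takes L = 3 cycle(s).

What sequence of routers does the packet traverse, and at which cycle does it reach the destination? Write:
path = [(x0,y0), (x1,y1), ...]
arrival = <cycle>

path = [(2,1), (1,1), (0,1), (0,2)]
arrival = 18

#0 — 2,1 | c9
#1 — 1,1 | c12 | W
#2 — 0,1 | c15 | W
#3 — 0,2 | c18 | N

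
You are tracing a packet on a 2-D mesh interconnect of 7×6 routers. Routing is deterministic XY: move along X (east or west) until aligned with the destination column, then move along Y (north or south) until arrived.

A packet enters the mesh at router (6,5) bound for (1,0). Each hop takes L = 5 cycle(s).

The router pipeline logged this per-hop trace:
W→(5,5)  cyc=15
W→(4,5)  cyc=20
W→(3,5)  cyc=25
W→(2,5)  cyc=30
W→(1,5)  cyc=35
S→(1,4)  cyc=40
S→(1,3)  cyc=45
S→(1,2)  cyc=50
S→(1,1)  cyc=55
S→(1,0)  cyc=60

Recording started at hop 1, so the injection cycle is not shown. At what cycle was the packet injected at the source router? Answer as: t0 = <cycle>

t0 = 10

At hop 1 the cycle is 15; in general cyc_k = t0 + kL.
Subtract one hop: t0 = 15 − 5 = 10.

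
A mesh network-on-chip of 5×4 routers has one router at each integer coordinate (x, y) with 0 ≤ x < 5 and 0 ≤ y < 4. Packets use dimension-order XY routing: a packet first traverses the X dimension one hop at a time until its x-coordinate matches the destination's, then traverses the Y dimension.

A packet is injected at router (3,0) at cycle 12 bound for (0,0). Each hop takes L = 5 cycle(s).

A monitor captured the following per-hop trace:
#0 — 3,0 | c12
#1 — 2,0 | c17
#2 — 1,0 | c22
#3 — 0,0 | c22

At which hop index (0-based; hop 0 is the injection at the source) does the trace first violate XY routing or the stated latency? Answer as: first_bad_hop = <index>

first_bad_hop = 3

  1: Δx=-1 Δy=+0 Δt=5 [ok]
  2: Δx=-1 Δy=+0 Δt=5 [ok]
  3: Δx=-1 Δy=+0 Δt=0 [BAD: Δcyc=0≠L]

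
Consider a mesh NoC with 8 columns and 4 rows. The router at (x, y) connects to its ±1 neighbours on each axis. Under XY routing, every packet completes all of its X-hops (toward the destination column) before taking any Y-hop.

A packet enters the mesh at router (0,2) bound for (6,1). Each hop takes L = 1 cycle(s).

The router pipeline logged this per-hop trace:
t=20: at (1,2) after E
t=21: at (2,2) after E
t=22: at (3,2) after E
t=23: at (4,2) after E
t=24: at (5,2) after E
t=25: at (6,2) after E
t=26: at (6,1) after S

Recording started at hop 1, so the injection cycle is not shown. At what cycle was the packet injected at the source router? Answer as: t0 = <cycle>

t0 = 19

Hop 1 reached at cycle 20; hop k is at t0 + k·L.
Therefore t0 = 20 − L = 19.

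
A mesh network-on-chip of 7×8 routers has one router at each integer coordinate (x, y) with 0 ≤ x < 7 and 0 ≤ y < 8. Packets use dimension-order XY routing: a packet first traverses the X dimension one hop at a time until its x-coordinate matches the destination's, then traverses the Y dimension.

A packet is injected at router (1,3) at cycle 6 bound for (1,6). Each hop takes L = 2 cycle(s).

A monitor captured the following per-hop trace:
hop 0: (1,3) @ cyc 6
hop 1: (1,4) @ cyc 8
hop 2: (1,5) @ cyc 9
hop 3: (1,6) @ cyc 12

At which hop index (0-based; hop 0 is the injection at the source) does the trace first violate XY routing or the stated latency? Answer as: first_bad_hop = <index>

first_bad_hop = 2

hop 1: step (+0,+1), +2 cyc — ok
hop 2: step (+0,+1), +1 cyc — BAD: Δcyc=1≠L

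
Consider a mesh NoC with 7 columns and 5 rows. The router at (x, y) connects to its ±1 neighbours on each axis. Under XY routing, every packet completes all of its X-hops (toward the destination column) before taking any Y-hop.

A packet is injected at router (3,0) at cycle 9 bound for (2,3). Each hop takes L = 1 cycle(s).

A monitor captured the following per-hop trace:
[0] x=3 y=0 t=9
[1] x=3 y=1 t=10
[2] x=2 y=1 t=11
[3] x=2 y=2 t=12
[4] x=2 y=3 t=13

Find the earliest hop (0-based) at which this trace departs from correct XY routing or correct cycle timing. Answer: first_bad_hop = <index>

first_bad_hop = 1

[1] (+0,+1) / 1c ⇒ BAD: Y-move but x=3≠2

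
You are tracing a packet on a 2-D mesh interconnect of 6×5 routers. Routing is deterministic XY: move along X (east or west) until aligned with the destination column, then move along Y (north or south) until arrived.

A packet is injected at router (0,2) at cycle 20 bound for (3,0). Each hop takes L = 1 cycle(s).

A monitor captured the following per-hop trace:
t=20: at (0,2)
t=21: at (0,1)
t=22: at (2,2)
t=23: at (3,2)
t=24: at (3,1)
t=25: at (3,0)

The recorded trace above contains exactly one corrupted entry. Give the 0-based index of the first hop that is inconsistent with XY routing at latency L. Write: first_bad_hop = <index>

check 1→ d=(0,-1) cyc+1: BAD: Y-move but x=0≠3

first_bad_hop = 1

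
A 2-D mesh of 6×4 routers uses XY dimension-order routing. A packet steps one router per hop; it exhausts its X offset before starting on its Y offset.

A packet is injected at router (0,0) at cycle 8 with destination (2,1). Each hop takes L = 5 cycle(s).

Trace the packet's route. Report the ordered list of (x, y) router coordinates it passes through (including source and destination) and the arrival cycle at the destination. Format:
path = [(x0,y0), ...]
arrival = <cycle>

  0. router=(0,0) cycle=8 (inject)
  1. router=(1,0) cycle=13 dir=E
  2. router=(2,0) cycle=18 dir=E
  3. router=(2,1) cycle=23 dir=N

path = [(0,0), (1,0), (2,0), (2,1)]
arrival = 23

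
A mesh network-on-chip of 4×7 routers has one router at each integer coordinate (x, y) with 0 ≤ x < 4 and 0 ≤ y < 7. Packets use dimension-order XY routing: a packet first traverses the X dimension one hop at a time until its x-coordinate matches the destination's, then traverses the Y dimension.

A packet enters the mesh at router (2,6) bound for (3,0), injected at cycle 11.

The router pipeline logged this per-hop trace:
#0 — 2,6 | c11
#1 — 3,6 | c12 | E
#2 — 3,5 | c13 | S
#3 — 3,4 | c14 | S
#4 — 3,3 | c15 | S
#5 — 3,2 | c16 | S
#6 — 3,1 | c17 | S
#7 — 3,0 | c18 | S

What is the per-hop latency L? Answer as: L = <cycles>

From hop 0 (11) to hop 1 (12): +1 cycles.
Each hop adds L, hence L = 1.

L = 1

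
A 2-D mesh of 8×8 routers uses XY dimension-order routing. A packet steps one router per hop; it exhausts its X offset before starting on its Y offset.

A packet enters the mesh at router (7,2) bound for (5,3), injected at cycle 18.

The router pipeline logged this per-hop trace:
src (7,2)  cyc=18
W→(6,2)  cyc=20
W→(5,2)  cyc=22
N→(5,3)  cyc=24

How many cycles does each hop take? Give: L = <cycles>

Between hops 0 and 1 the cycle counter advances 20 − 18 = 2.
That increment is L by definition: L = 2.

L = 2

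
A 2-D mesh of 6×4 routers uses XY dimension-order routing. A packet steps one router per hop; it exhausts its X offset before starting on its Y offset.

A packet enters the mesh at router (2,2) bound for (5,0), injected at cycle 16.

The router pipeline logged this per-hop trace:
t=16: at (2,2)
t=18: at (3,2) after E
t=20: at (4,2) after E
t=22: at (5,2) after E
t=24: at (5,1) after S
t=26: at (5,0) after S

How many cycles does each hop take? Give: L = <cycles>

L = 2

Δcyc across hop 0→1: 18 − 16 = 2.
One hop costs L cycles, so L = 2.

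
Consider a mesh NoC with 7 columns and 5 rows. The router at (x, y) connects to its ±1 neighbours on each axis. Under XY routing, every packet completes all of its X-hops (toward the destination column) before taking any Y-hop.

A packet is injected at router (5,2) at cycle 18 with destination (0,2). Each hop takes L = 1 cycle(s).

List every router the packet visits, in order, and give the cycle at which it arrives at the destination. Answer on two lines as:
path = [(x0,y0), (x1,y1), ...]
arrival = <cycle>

path = [(5,2), (4,2), (3,2), (2,2), (1,2), (0,2)]
arrival = 23

#0 — 5,2 | c18
#1 — 4,2 | c19 | W
#2 — 3,2 | c20 | W
#3 — 2,2 | c21 | W
#4 — 1,2 | c22 | W
#5 — 0,2 | c23 | W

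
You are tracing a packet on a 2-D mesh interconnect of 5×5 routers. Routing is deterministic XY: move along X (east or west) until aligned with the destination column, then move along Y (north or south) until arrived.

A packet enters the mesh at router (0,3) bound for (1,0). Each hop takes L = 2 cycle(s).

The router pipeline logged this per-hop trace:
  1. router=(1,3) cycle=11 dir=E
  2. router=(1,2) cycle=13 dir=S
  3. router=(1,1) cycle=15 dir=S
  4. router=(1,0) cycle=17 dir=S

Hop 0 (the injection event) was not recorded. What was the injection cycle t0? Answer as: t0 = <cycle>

t0 = 9

The first recorded entry is hop 1 at cycle 11.
Therefore t0 = 11 − L = 9.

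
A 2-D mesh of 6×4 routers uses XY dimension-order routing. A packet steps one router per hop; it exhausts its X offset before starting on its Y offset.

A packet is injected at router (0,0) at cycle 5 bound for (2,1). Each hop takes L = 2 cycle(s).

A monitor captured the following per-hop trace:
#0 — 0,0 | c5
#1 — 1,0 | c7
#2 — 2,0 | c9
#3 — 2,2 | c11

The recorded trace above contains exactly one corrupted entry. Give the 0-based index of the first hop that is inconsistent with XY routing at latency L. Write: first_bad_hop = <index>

  1: Δx=+1 Δy=+0 Δt=2 [ok]
  2: Δx=+1 Δy=+0 Δt=2 [ok]
  3: Δx=+0 Δy=+2 Δt=2 [BAD: non-unit step]

first_bad_hop = 3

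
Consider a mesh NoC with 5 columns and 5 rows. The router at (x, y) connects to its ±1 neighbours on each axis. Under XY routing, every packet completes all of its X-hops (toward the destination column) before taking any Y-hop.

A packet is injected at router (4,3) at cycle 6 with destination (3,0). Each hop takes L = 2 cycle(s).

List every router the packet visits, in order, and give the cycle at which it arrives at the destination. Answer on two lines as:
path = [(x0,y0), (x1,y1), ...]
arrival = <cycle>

path = [(4,3), (3,3), (3,2), (3,1), (3,0)]
arrival = 14

src (4,3)  cyc=6
W→(3,3)  cyc=8
S→(3,2)  cyc=10
S→(3,1)  cyc=12
S→(3,0)  cyc=14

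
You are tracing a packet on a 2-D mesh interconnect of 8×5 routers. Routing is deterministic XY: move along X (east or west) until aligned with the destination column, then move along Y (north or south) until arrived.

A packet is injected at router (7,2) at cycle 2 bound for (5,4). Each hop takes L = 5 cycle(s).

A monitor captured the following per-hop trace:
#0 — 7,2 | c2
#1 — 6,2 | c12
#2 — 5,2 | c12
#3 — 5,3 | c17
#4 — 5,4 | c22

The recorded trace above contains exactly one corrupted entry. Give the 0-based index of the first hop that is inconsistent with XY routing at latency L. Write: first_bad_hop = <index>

[1] (-1,+0) / 10c ⇒ BAD: Δcyc=10≠L

first_bad_hop = 1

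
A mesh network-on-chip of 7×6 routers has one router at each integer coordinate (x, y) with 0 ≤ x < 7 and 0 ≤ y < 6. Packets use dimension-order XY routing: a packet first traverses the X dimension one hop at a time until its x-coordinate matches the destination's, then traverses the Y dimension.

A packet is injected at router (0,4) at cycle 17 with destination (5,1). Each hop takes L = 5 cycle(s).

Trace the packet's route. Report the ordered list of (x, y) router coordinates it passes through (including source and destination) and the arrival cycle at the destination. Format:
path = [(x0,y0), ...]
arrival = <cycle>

src (0,4)  cyc=17
E→(1,4)  cyc=22
E→(2,4)  cyc=27
E→(3,4)  cyc=32
E→(4,4)  cyc=37
E→(5,4)  cyc=42
S→(5,3)  cyc=47
S→(5,2)  cyc=52
S→(5,1)  cyc=57

path = [(0,4), (1,4), (2,4), (3,4), (4,4), (5,4), (5,3), (5,2), (5,1)]
arrival = 57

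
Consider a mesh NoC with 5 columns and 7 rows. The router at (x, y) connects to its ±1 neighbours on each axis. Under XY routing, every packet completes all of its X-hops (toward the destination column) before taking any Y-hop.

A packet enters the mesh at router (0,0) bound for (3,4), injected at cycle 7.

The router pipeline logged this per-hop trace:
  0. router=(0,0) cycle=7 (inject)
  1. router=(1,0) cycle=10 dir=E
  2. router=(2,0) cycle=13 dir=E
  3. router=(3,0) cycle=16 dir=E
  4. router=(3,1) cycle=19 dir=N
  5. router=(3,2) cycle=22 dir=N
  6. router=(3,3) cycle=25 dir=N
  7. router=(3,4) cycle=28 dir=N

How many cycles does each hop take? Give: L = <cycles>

L = 3

From hop 0 (7) to hop 1 (10): +3 cycles.
Per-hop latency L = Δcyc = 3.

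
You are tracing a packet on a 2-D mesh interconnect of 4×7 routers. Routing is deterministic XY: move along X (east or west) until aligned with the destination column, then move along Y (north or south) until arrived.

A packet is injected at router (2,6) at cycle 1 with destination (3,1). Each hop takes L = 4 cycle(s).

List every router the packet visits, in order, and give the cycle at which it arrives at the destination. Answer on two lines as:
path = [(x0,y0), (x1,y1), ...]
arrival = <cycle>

path = [(2,6), (3,6), (3,5), (3,4), (3,3), (3,2), (3,1)]
arrival = 25

t=1: at (2,6)
t=5: at (3,6) after E
t=9: at (3,5) after S
t=13: at (3,4) after S
t=17: at (3,3) after S
t=21: at (3,2) after S
t=25: at (3,1) after S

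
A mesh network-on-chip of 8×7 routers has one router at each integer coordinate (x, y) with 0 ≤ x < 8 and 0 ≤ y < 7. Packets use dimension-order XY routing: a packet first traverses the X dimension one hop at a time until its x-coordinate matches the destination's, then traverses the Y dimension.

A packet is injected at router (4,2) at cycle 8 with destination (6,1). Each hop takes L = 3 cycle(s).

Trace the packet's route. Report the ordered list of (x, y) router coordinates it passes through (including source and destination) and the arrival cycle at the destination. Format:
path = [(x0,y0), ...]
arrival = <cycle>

path = [(4,2), (5,2), (6,2), (6,1)]
arrival = 17

hop 0: (4,2) @ cyc 8
hop 1: (5,2) @ cyc 11  [E]
hop 2: (6,2) @ cyc 14  [E]
hop 3: (6,1) @ cyc 17  [S]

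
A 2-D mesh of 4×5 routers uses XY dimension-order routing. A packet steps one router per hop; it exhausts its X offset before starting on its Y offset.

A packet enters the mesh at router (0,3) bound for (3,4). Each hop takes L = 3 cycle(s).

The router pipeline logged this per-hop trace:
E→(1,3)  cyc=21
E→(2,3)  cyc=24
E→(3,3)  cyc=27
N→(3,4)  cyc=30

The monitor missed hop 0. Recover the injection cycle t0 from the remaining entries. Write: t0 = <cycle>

Hop 1 reached at cycle 21; hop k is at t0 + k·L.
Subtract one hop: t0 = 21 − 3 = 18.

t0 = 18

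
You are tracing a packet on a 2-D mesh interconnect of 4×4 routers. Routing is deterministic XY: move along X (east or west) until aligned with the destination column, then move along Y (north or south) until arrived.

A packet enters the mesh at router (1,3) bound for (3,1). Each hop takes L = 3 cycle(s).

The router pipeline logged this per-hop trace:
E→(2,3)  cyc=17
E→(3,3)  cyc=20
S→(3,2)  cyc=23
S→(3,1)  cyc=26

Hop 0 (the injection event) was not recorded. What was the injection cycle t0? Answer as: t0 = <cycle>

t0 = 14

cyc[1] = 17 and cyc[k] = t0 + k·L for every k.
t0 = cyc[1] − L = 17 − 3 = 14.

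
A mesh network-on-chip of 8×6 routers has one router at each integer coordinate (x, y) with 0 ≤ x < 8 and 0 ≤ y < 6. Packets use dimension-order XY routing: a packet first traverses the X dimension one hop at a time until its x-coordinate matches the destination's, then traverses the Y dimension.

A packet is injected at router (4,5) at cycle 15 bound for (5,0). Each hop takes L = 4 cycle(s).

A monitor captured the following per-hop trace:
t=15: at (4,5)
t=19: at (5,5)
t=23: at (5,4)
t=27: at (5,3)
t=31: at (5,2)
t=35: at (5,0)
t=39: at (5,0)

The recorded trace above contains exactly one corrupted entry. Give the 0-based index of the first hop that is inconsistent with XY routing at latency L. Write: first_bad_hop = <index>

hop 1: step (+1,+0), +4 cyc — ok
hop 2: step (+0,-1), +4 cyc — ok
hop 3: step (+0,-1), +4 cyc — ok
hop 4: step (+0,-1), +4 cyc — ok
hop 5: step (+0,-2), +4 cyc — BAD: non-unit step

first_bad_hop = 5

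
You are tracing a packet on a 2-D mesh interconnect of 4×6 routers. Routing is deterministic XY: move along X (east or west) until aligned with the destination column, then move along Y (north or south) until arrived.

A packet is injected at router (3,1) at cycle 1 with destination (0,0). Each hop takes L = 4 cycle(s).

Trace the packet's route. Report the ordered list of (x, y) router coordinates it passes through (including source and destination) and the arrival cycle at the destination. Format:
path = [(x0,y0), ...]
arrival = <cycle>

  0. router=(3,1) cycle=1 (inject)
  1. router=(2,1) cycle=5 dir=W
  2. router=(1,1) cycle=9 dir=W
  3. router=(0,1) cycle=13 dir=W
  4. router=(0,0) cycle=17 dir=S

path = [(3,1), (2,1), (1,1), (0,1), (0,0)]
arrival = 17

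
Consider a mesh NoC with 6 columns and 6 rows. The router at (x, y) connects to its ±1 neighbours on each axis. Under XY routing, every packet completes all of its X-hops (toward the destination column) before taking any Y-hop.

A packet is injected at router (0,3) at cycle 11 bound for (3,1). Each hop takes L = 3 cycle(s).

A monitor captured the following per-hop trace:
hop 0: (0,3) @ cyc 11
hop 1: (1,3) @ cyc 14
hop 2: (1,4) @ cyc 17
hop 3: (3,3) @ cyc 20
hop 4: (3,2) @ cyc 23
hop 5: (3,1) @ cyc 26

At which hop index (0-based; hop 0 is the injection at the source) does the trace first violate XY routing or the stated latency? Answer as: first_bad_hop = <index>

first_bad_hop = 2

hop 1: step (+1,+0), +3 cyc — ok
hop 2: step (+0,+1), +3 cyc — BAD: Y-move but x=1≠3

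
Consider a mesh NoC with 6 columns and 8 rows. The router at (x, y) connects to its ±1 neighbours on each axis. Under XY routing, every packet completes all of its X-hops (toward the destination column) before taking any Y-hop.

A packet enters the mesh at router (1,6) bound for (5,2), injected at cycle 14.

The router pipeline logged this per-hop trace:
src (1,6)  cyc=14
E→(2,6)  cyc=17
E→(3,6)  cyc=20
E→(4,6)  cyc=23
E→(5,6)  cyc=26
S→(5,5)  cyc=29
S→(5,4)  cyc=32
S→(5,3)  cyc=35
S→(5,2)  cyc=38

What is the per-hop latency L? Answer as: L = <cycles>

L = 3

cyc[1] − cyc[0] = 17 − 14 = 3.
Each hop adds L, hence L = 3.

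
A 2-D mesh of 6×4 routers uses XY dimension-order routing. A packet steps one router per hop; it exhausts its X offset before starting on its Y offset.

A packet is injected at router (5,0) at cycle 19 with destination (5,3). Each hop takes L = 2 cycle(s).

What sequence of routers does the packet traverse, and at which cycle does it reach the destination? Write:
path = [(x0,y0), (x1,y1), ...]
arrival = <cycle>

src (5,0)  cyc=19
N→(5,1)  cyc=21
N→(5,2)  cyc=23
N→(5,3)  cyc=25

path = [(5,0), (5,1), (5,2), (5,3)]
arrival = 25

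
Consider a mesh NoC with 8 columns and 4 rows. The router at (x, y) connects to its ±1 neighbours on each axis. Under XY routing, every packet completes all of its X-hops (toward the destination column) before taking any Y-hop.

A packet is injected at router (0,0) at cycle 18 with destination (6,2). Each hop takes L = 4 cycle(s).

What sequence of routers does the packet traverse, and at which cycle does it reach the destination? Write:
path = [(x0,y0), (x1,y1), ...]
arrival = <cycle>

  0. router=(0,0) cycle=18 (inject)
  1. router=(1,0) cycle=22 dir=E
  2. router=(2,0) cycle=26 dir=E
  3. router=(3,0) cycle=30 dir=E
  4. router=(4,0) cycle=34 dir=E
  5. router=(5,0) cycle=38 dir=E
  6. router=(6,0) cycle=42 dir=E
  7. router=(6,1) cycle=46 dir=N
  8. router=(6,2) cycle=50 dir=N

path = [(0,0), (1,0), (2,0), (3,0), (4,0), (5,0), (6,0), (6,1), (6,2)]
arrival = 50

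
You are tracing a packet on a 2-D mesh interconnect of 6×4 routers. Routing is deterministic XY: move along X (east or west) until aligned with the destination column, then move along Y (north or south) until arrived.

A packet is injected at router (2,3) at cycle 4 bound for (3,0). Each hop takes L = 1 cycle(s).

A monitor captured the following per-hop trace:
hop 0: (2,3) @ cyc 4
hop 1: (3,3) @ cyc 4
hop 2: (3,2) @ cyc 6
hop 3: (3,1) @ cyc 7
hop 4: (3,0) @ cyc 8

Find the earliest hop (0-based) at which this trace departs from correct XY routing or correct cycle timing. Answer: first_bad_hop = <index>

[1] (+1,+0) / 0c ⇒ BAD: Δcyc=0≠L

first_bad_hop = 1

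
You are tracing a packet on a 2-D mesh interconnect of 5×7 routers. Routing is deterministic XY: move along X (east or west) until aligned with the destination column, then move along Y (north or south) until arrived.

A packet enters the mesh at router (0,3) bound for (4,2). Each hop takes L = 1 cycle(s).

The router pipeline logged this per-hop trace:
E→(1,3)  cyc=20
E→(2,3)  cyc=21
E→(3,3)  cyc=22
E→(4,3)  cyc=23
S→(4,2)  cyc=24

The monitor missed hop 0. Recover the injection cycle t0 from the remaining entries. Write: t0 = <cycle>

At hop 1 the cycle is 20; in general cyc_k = t0 + kL.
Subtract one hop: t0 = 20 − 1 = 19.

t0 = 19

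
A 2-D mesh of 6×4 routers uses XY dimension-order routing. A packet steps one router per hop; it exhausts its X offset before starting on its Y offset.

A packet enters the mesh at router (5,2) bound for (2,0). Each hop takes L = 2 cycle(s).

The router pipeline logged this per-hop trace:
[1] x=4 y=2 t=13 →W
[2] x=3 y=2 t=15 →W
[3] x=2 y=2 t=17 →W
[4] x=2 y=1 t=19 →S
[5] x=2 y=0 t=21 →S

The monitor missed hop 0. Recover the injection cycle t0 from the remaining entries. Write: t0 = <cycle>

t0 = 11

The first recorded entry is hop 1 at cycle 13.
So t0 = 13 − 1·2 = 11.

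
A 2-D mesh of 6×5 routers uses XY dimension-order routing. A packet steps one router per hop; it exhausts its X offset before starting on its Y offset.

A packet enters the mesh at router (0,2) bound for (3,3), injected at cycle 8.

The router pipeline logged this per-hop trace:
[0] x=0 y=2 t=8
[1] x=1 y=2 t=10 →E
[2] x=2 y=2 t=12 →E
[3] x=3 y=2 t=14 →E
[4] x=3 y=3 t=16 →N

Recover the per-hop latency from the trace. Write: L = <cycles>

L = 2

cyc[1] − cyc[0] = 10 − 8 = 2.
Each hop adds L, hence L = 2.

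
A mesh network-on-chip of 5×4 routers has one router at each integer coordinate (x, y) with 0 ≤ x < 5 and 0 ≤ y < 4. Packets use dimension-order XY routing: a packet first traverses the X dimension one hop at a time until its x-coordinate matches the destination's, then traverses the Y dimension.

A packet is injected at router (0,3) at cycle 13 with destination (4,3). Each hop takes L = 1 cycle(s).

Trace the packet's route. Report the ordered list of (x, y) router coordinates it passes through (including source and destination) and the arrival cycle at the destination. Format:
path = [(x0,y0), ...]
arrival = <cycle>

path = [(0,3), (1,3), (2,3), (3,3), (4,3)]
arrival = 17

hop 0: (0,3) @ cyc 13
hop 1: (1,3) @ cyc 14  [E]
hop 2: (2,3) @ cyc 15  [E]
hop 3: (3,3) @ cyc 16  [E]
hop 4: (4,3) @ cyc 17  [E]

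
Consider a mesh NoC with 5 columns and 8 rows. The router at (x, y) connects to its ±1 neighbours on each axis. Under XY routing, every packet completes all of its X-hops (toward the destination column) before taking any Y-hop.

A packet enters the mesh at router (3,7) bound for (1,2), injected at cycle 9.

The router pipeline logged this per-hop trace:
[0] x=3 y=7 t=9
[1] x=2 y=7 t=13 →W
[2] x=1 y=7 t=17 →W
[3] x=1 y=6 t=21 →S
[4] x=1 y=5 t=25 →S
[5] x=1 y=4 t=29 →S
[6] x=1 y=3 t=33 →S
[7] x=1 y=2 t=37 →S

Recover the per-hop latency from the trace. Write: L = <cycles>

Between hops 0 and 1 the cycle counter advances 13 − 9 = 4.
One hop costs L cycles, so L = 4.

L = 4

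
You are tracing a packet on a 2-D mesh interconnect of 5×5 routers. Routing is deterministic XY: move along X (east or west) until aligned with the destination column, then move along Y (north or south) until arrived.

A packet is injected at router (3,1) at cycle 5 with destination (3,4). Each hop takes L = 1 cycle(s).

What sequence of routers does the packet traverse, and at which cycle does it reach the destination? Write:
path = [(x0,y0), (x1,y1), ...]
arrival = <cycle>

[0] x=3 y=1 t=5
[1] x=3 y=2 t=6 →N
[2] x=3 y=3 t=7 →N
[3] x=3 y=4 t=8 →N

path = [(3,1), (3,2), (3,3), (3,4)]
arrival = 8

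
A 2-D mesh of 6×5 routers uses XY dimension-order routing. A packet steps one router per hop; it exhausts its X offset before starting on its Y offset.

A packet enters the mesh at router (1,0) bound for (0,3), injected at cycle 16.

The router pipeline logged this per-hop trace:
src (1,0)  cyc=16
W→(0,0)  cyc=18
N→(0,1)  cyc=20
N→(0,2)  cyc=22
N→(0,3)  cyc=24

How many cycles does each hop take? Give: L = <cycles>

L = 2

From hop 0 (16) to hop 1 (18): +2 cycles.
One hop costs L cycles, so L = 2.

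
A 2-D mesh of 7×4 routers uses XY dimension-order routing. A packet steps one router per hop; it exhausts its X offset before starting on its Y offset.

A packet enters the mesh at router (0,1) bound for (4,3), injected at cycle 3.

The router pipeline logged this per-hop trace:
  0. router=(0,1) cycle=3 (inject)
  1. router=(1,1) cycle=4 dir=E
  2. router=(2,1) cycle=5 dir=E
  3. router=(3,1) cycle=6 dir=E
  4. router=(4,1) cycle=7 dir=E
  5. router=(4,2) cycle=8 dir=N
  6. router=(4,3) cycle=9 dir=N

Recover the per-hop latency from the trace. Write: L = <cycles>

L = 1

From hop 0 (3) to hop 1 (4): +1 cycles.
One hop costs L cycles, so L = 1.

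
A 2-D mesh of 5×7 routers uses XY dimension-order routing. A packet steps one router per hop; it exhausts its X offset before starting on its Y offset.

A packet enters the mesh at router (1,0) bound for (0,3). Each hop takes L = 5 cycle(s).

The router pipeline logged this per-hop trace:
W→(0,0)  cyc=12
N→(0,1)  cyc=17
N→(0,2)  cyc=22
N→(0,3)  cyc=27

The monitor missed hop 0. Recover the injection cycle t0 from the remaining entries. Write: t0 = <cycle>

cyc[1] = 12 and cyc[k] = t0 + k·L for every k.
t0 = cyc[1] − L = 12 − 5 = 7.

t0 = 7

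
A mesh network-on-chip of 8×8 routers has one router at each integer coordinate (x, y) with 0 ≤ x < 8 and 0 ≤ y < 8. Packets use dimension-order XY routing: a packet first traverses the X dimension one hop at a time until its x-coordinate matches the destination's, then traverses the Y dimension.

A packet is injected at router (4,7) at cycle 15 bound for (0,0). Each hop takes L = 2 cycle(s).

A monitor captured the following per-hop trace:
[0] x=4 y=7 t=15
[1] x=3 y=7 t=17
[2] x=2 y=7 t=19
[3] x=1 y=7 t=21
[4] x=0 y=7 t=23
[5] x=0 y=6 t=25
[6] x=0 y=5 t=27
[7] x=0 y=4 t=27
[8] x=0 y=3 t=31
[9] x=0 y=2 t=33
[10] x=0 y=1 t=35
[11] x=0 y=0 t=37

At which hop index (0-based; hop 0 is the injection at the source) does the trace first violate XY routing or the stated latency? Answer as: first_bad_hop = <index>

[1] (-1,+0) / 2c ⇒ ok
[2] (-1,+0) / 2c ⇒ ok
[3] (-1,+0) / 2c ⇒ ok
[4] (-1,+0) / 2c ⇒ ok
[5] (+0,-1) / 2c ⇒ ok
[6] (+0,-1) / 2c ⇒ ok
[7] (+0,-1) / 0c ⇒ BAD: Δcyc=0≠L

first_bad_hop = 7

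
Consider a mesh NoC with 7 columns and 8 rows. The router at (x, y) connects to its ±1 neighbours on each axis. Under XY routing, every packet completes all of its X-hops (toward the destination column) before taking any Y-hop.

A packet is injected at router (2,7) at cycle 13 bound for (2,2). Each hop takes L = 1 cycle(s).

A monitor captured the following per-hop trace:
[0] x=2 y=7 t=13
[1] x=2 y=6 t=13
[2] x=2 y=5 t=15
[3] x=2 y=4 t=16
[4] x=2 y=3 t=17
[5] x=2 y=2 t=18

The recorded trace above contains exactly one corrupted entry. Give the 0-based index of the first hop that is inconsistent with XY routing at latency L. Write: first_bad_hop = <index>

[1] (+0,-1) / 0c ⇒ BAD: Δcyc=0≠L

first_bad_hop = 1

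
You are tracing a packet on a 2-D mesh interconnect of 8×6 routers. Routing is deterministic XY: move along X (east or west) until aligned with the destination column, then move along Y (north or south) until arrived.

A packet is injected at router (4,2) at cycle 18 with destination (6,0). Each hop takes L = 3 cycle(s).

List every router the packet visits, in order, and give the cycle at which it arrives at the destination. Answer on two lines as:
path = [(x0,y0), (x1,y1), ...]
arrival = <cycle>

path = [(4,2), (5,2), (6,2), (6,1), (6,0)]
arrival = 30

hop 0: (4,2) @ cyc 18
hop 1: (5,2) @ cyc 21  [E]
hop 2: (6,2) @ cyc 24  [E]
hop 3: (6,1) @ cyc 27  [S]
hop 4: (6,0) @ cyc 30  [S]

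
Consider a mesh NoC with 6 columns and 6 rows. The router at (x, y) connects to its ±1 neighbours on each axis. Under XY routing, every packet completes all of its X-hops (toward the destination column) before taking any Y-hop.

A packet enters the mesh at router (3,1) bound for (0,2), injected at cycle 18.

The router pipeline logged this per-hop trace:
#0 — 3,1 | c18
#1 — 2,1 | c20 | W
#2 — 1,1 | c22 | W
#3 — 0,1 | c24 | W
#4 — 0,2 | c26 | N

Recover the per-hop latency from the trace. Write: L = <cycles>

Between hops 0 and 1 the cycle counter advances 20 − 18 = 2.
One hop costs L cycles, so L = 2.

L = 2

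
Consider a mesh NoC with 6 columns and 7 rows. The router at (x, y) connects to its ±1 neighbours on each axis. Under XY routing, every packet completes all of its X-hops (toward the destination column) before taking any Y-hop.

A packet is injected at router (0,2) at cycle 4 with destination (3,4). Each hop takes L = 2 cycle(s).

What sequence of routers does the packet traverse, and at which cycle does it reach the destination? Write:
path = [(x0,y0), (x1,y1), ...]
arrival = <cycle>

  0. router=(0,2) cycle=4 (inject)
  1. router=(1,2) cycle=6 dir=E
  2. router=(2,2) cycle=8 dir=E
  3. router=(3,2) cycle=10 dir=E
  4. router=(3,3) cycle=12 dir=N
  5. router=(3,4) cycle=14 dir=N

path = [(0,2), (1,2), (2,2), (3,2), (3,3), (3,4)]
arrival = 14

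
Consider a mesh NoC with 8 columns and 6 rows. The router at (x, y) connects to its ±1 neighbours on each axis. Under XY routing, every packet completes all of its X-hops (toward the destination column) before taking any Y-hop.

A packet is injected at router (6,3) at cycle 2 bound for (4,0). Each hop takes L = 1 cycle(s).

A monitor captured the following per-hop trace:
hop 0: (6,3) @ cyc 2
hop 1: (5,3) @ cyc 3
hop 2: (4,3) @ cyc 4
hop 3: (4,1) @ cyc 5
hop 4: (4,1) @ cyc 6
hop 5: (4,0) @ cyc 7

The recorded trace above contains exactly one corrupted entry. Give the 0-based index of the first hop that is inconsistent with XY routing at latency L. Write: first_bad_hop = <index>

first_bad_hop = 3

  1: Δx=-1 Δy=+0 Δt=1 [ok]
  2: Δx=-1 Δy=+0 Δt=1 [ok]
  3: Δx=+0 Δy=-2 Δt=1 [BAD: non-unit step]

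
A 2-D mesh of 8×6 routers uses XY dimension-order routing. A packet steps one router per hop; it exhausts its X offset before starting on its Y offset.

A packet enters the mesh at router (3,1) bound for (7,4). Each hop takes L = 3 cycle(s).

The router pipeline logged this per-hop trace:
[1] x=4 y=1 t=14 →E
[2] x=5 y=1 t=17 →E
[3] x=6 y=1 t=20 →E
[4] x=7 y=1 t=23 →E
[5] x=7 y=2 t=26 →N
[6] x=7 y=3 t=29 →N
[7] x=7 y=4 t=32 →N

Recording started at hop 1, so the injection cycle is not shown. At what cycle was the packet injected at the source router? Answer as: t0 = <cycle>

t0 = 11

The first recorded entry is hop 1 at cycle 14.
Subtract one hop: t0 = 14 − 3 = 11.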